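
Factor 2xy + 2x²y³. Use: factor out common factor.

2xy + 2x²y³
= 2(xy + x²y³)    [factor out 2]
= 2xy(1 + xy²)    [factor out xy]

2xy(1 + xy²)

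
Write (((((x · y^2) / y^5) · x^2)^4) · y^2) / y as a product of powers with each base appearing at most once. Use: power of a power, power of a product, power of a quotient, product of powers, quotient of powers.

x^12y^(-11)

(((((x · y^2) / y^5) · x^2)^4) · y^2) / y
= (((((x · y^2) / y^5)^4) · ((x^2)^4)) · y^2) / y    [power of a product]
= (((((x · y^2)^4) / ((y^5)^4)) · ((x^2)^4)) · y^2) / y    [power of a quotient]
= (((((x^4) · ((y^2)^4)) / ((y^5)^4)) · ((x^2)^4)) · y^2) / y    [power of a product]
= ((((x^4 · y^8) / ((y^5)^4)) · ((x^2)^4)) · y^2) / y    [power of a power]
= ((((x^4 · y^8) / y^20) · ((x^2)^4)) · y^2) / y    [power of a power]
= ((((x^4 · y^8) / y^20) · x^8) · y^2) / y    [power of a power]
= x^12y^(-11)    [quotient of powers; product of powers]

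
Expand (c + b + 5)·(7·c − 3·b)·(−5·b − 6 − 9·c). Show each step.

(c + b + 5)·(7·c − 3·b)·(−5·b − 6 − 9·c)
= (7·c^2 − 3·b·c + 7·b·c − 3·b^2 + 35·c − 15·b)·(−5·b − 6 − 9·c)    [distributive law]
= (7·c^2 + 4·b·c − 3·b^2 + 35·c − 15·b)·(−5·b − 6 − 9·c)    [combine like terms]
= −35·b·c^2 − 42·c^2 − 63·c^3 − 20·b^2·c − 24·b·c − 36·b·c^2 + 15·b^3 + 18·b^2 + 27·b^2·c − 175·b·c − 210·c − 315·c^2 + 75·b^2 + 90·b + 135·b·c    [distributive law]
= −71·b·c^2 − 357·c^2 − 63·c^3 + 7·b^2·c − 64·b·c + 15·b^3 + 93·b^2 − 210·c + 90·b    [combine like terms]

−71·b·c^2 − 357·c^2 − 63·c^3 + 7·b^2·c − 64·b·c + 15·b^3 + 93·b^2 − 210·c + 90·b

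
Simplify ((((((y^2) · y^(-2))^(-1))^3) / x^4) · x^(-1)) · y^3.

((((((y^2) · y^(-2))^(-1))^3) / x^4) · x^(-1)) · y^3
= (((((y^2) · y^(-2))^(-3)) / x^4) · x^(-1)) · y^3    [power of a power]
= (((((y^2)^(-3)) · ((y^(-2))^(-3))) / x^4) · x^(-1)) · y^3    [power of a product]
= ((((y^(-6)) · ((y^(-2))^(-3))) / x^4) · x^(-1)) · y^3    [power of a power]
= (((y^(-6) · y^6) / x^4) · x^(-1)) · y^3    [power of a power]
= ((y^0 / x^4) · x^(-1)) · y^3    [product of powers]
= x^(-5)y^3    [quotient of powers; product of powers]

x^(-5)y^3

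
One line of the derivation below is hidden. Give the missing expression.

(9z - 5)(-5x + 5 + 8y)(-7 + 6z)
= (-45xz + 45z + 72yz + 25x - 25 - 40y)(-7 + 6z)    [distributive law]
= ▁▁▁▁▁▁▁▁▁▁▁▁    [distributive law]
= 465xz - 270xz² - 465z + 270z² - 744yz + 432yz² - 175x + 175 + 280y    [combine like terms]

By distributive law:

315xz - 270xz² - 315z + 270z² - 504yz + 432yz² - 175x + 150xz + 175 - 150z + 280y - 240yz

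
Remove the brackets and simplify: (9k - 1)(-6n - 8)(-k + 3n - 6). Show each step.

54k²n - 162kn² + 102kn + 72k² + 424k + 18n² - 12n - 48

(9k - 1)(-6n - 8)(-k + 3n - 6)
= (-54kn - 72k + 6n + 8)(-k + 3n - 6)    [distributive law]
= 54k²n - 162kn² + 324kn + 72k² - 216kn + 432k - 6kn + 18n² - 36n - 8k + 24n - 48    [distributive law]
= 54k²n - 162kn² + 102kn + 72k² + 424k + 18n² - 12n - 48    [combine like terms]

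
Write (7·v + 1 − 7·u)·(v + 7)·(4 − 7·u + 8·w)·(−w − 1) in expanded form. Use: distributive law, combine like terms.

−84·v²·w − 28·v² + 49·u·v²·w + 49·u·v² − 56·v²·w² − 600·v·w − 200·v + 434·u·v·w + 378·u·v − 400·v·w² − 84·w − 28 + 637·u·w + 245·u − 56·w² − 49·u²·v·w − 49·u²·v + 56·u·v·w² − 343·u²·w − 343·u² + 392·u·w²

(7·v + 1 − 7·u)·(v + 7)·(4 − 7·u + 8·w)·(−w − 1)
= (7·v² + 49·v + v + 7 − 7·u·v − 49·u)·(4 − 7·u + 8·w)·(−w − 1)    [distributive law]
= (7·v² + 50·v + 7 − 7·u·v − 49·u)·(4 − 7·u + 8·w)·(−w − 1)    [combine like terms]
= (28·v² − 49·u·v² + 56·v²·w + 200·v − 350·u·v + 400·v·w + 28 − 49·u + 56·w − 28·u·v + 49·u²·v − 56·u·v·w − 196·u + 343·u² − 392·u·w)·(−w − 1)    [distributive law]
= (28·v² − 49·u·v² + 56·v²·w + 200·v − 378·u·v + 400·v·w + 28 − 245·u + 56·w + 49·u²·v − 56·u·v·w + 343·u² − 392·u·w)·(−w − 1)    [combine like terms]
= −28·v²·w − 28·v² + 49·u·v²·w + 49·u·v² − 56·v²·w² − 56·v²·w − 200·v·w − 200·v + 378·u·v·w + 378·u·v − 400·v·w² − 400·v·w − 28·w − 28 + 245·u·w + 245·u − 56·w² − 56·w − 49·u²·v·w − 49·u²·v + 56·u·v·w² + 56·u·v·w − 343·u²·w − 343·u² + 392·u·w² + 392·u·w    [distributive law]
= −84·v²·w − 28·v² + 49·u·v²·w + 49·u·v² − 56·v²·w² − 600·v·w − 200·v + 434·u·v·w + 378·u·v − 400·v·w² − 84·w − 28 + 637·u·w + 245·u − 56·w² − 49·u²·v·w − 49·u²·v + 56·u·v·w² − 343·u²·w − 343·u² + 392·u·w²    [combine like terms]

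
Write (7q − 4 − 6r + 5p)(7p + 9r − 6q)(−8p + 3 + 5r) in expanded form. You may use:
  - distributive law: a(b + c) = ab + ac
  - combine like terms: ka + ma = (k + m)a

(7q − 4 − 6r + 5p)(7p + 9r − 6q)(−8p + 3 + 5r)
= (49pq + 63qr − 42q² − 28p − 36r + 24q − 42pr − 54r² + 36qr + 35p² + 45pr − 30pq)(−8p + 3 + 5r)    [distributive law]
= (19pq + 99qr − 42q² − 28p − 36r + 24q + 3pr − 54r² + 35p²)(−8p + 3 + 5r)    [combine like terms]
= −152p²q + 57pq + 95pqr − 792pqr + 297qr + 495qr² + 336pq² − 126q² − 210q²r + 224p² − 84p − 140pr + 288pr − 108r − 180r² − 192pq + 72q + 120qr − 24p²r + 9pr + 15pr² + 432pr² − 162r² − 270r³ − 280p³ + 105p² + 175p²r    [distributive law]
= −152p²q − 135pq − 697pqr + 417qr + 495qr² + 336pq² − 126q² − 210q²r + 329p² − 84p + 157pr − 108r − 342r² + 72q + 151p²r + 447pr² − 270r³ − 280p³    [combine like terms]

−152p²q − 135pq − 697pqr + 417qr + 495qr² + 336pq² − 126q² − 210q²r + 329p² − 84p + 157pr − 108r − 342r² + 72q + 151p²r + 447pr² − 270r³ − 280p³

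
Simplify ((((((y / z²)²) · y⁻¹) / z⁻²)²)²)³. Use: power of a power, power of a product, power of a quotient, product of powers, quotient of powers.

y¹²z⁻²⁴

((((((y / z²)²) · y⁻¹) / z⁻²)²)²)³
= (((((y / z²)²) · y⁻¹) / z⁻²)²)⁶    [power of a power]
= ((((y / z²)²) · y⁻¹) / z⁻²)¹²    [power of a power]
= ((((y / z²)²) · y⁻¹)¹²) / ((z⁻²)¹²)    [power of a quotient]
= ((((y / z²)²)¹²) · ((y⁻¹)¹²)) / ((z⁻²)¹²)    [power of a product]
= (((y / z²)²⁴) · ((y⁻¹)¹²)) / ((z⁻²)¹²)    [power of a power]
= (((y²⁴) / ((z²)²⁴)) · ((y⁻¹)¹²)) / ((z⁻²)¹²)    [power of a quotient]
= ((y²⁴ / z⁴⁸) · ((y⁻¹)¹²)) / ((z⁻²)¹²)    [power of a power]
= ((y²⁴ / z⁴⁸) · y⁻¹²) / ((z⁻²)¹²)    [power of a power]
= ((y²⁴ / z⁴⁸) · y⁻¹²) / z⁻²⁴    [power of a power]
= y¹²z⁻²⁴    [quotient of powers; product of powers]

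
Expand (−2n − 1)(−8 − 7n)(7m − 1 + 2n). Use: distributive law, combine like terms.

161mn − 7n + 32n^2 + 98mn^2 + 28n^3 + 56m − 8

(−2n − 1)(−8 − 7n)(7m − 1 + 2n)
= (16n + 14n^2 + 8 + 7n)(7m − 1 + 2n)    [distributive law]
= (23n + 14n^2 + 8)(7m − 1 + 2n)    [combine like terms]
= 161mn − 23n + 46n^2 + 98mn^2 − 14n^2 + 28n^3 + 56m − 8 + 16n    [distributive law]
= 161mn − 7n + 32n^2 + 98mn^2 + 28n^3 + 56m − 8    [combine like terms]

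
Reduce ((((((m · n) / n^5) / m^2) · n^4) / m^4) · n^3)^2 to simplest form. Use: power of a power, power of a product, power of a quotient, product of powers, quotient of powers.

m^(-10)n^6

((((((m · n) / n^5) / m^2) · n^4) / m^4) · n^3)^2
= ((((((m · n) / n^5) / m^2) · n^4) / m^4)^2) · ((n^3)^2)    [power of a product]
= ((((((m · n) / n^5) / m^2) · n^4)^2) / ((m^4)^2)) · ((n^3)^2)    [power of a quotient]
= ((((((m · n) / n^5) / m^2)^2) · ((n^4)^2)) / ((m^4)^2)) · ((n^3)^2)    [power of a product]
= ((((((m · n) / n^5)^2) / ((m^2)^2)) · ((n^4)^2)) / ((m^4)^2)) · ((n^3)^2)    [power of a quotient]
= ((((((m · n)^2) / ((n^5)^2)) / ((m^2)^2)) · ((n^4)^2)) / ((m^4)^2)) · ((n^3)^2)    [power of a quotient]
= ((((((m^2) · (n^2)) / ((n^5)^2)) / ((m^2)^2)) · ((n^4)^2)) / ((m^4)^2)) · ((n^3)^2)    [power of a product]
= (((((m^2 · n^2) / n^10) / ((m^2)^2)) · ((n^4)^2)) / ((m^4)^2)) · ((n^3)^2)    [power of a power]
= (((((m^2 · n^2) / n^10) / m^4) · ((n^4)^2)) / ((m^4)^2)) · ((n^3)^2)    [power of a power]
= (((((m^2 · n^2) / n^10) / m^4) · n^8) / ((m^4)^2)) · ((n^3)^2)    [power of a power]
= (((((m^2 · n^2) / n^10) / m^4) · n^8) / m^8) · ((n^3)^2)    [power of a power]
= (((((m^2 · n^2) / n^10) / m^4) · n^8) / m^8) · n^6    [power of a power]
= m^(-10)n^6    [quotient of powers; product of powers]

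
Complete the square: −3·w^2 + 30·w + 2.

−3·w^2 + 30·w + 2
= −3(w^2 − 10·w) + 2    [factor out -3 from the w-terms]
= −3(w^2 − 10·w + 25 − 25) + 2    [add and subtract 25 inside the bracket]
= −3(w − 5)^2 + 75 + 2    [perfect-square identity]
= −3(w − 5)^2 + 77    [combine constants]

−3(w − 5)^2 + 77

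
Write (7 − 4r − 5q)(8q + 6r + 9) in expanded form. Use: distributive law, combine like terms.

(7 − 4r − 5q)(8q + 6r + 9)
= 56q + 42r + 63 − 32qr − 24r^2 − 36r − 40q^2 − 30qr − 45q    [distributive law]
= 11q + 6r + 63 − 62qr − 24r^2 − 40q^2    [combine like terms]

11q + 6r + 63 − 62qr − 24r^2 − 40q^2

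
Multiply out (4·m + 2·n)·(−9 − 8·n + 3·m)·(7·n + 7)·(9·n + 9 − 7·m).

−3878·m·n² − 5292·m·n + 4550·m²·n − 2268·m + 2520·m² − 854·m·n³ + 2030·m²·n² − 588·m³·n − 588·m³ − 3150·n³ − 3276·n² − 1134·n − 1008·n⁴

(4·m + 2·n)·(−9 − 8·n + 3·m)·(7·n + 7)·(9·n + 9 − 7·m)
= (−36·m − 32·m·n + 12·m² − 18·n − 16·n² + 6·m·n)·(7·n + 7)·(9·n + 9 − 7·m)    [distributive law]
= (−36·m − 26·m·n + 12·m² − 18·n − 16·n²)·(7·n + 7)·(9·n + 9 − 7·m)    [combine like terms]
= (−252·m·n − 252·m − 182·m·n² − 182·m·n + 84·m²·n + 84·m² − 126·n² − 126·n − 112·n³ − 112·n²)·(9·n + 9 − 7·m)    [distributive law]
= (−434·m·n − 252·m − 182·m·n² + 84·m²·n + 84·m² − 238·n² − 126·n − 112·n³)·(9·n + 9 − 7·m)    [combine like terms]
= −3906·m·n² − 3906·m·n + 3038·m²·n − 2268·m·n − 2268·m + 1764·m² − 1638·m·n³ − 1638·m·n² + 1274·m²·n² + 756·m²·n² + 756·m²·n − 588·m³·n + 756·m²·n + 756·m² − 588·m³ − 2142·n³ − 2142·n² + 1666·m·n² − 1134·n² − 1134·n + 882·m·n − 1008·n⁴ − 1008·n³ + 784·m·n³    [distributive law]
= −3878·m·n² − 5292·m·n + 4550·m²·n − 2268·m + 2520·m² − 854·m·n³ + 2030·m²·n² − 588·m³·n − 588·m³ − 3150·n³ − 3276·n² − 1134·n − 1008·n⁴    [combine like terms]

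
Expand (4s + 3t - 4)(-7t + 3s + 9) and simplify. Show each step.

-19st + 12s² + 24s - 21t² + 55t - 36

(4s + 3t - 4)(-7t + 3s + 9)
= -28st + 12s² + 36s - 21t² + 9st + 27t + 28t - 12s - 36    [distributive law]
= -19st + 12s² + 24s - 21t² + 55t - 36    [combine like terms]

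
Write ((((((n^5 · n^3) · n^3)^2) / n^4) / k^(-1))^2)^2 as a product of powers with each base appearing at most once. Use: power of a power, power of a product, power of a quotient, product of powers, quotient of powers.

((((((n^5 · n^3) · n^3)^2) / n^4) / k^(-1))^2)^2
= (((((n^5 · n^3) · n^3)^2) / n^4) / k^(-1))^4    [power of a power]
= (((((n^5 · n^3) · n^3)^2) / n^4)^4) / ((k^(-1))^4)    [power of a quotient]
= (((((n^5 · n^3) · n^3)^2)^4) / ((n^4)^4)) / ((k^(-1))^4)    [power of a quotient]
= ((((n^5 · n^3) · n^3)^8) / ((n^4)^4)) / ((k^(-1))^4)    [power of a power]
= ((((n^5 · n^3)^8) · ((n^3)^8)) / ((n^4)^4)) / ((k^(-1))^4)    [power of a product]
= (((((n^5)^8) · ((n^3)^8)) · ((n^3)^8)) / ((n^4)^4)) / ((k^(-1))^4)    [power of a product]
= (((n^40 · ((n^3)^8)) · ((n^3)^8)) / ((n^4)^4)) / ((k^(-1))^4)    [power of a power]
= (((n^40 · n^24) · ((n^3)^8)) / ((n^4)^4)) / ((k^(-1))^4)    [power of a power]
= ((n^64 · ((n^3)^8)) / ((n^4)^4)) / ((k^(-1))^4)    [product of powers]
= ((n^64 · n^24) / ((n^4)^4)) / ((k^(-1))^4)    [power of a power]
= (n^88 / ((n^4)^4)) / ((k^(-1))^4)    [product of powers]
= (n^88 / n^16) / ((k^(-1))^4)    [power of a power]
= n^72 / ((k^(-1))^4)    [quotient of powers]
= n^72 / k^(-4)    [power of a power]
= k^4n^72    [quotient of powers]

k^4n^72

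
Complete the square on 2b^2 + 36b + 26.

2(b + 9)^2 − 136

2b^2 + 36b + 26
= 2(b^2 + 18b) + 26    [factor out 2 from the b-terms]
= 2(b^2 + 18b + 81 − 81) + 26    [add and subtract 81 inside the bracket]
= 2(b + 9)^2 − 162 + 26    [perfect-square identity]
= 2(b + 9)^2 − 136    [combine constants]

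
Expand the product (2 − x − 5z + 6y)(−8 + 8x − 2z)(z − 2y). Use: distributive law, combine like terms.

(2 − x − 5z + 6y)(−8 + 8x − 2z)(z − 2y)
= (−16 + 16x − 4z + 8x − 8x^2 + 2xz + 40z − 40xz + 10z^2 − 48y + 48xy − 12yz)(z − 2y)    [distributive law]
= (−16 + 24x + 36z − 8x^2 − 38xz + 10z^2 − 48y + 48xy − 12yz)(z − 2y)    [combine like terms]
= −16z + 32y + 24xz − 48xy + 36z^2 − 72yz − 8x^2z + 16x^2y − 38xz^2 + 76xyz + 10z^3 − 20yz^2 − 48yz + 96y^2 + 48xyz − 96xy^2 − 12yz^2 + 24y^2z    [distributive law]
= −16z + 32y + 24xz − 48xy + 36z^2 − 120yz − 8x^2z + 16x^2y − 38xz^2 + 124xyz + 10z^3 − 32yz^2 + 96y^2 − 96xy^2 + 24y^2z    [combine like terms]

−16z + 32y + 24xz − 48xy + 36z^2 − 120yz − 8x^2z + 16x^2y − 38xz^2 + 124xyz + 10z^3 − 32yz^2 + 96y^2 − 96xy^2 + 24y^2z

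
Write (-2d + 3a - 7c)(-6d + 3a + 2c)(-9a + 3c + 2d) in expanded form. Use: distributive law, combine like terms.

(-2d + 3a - 7c)(-6d + 3a + 2c)(-9a + 3c + 2d)
= (12d² - 6ad - 4cd - 18ad + 9a² + 6ac + 42cd - 21ac - 14c²)(-9a + 3c + 2d)    [distributive law]
= (12d² - 24ad + 38cd + 9a² - 15ac - 14c²)(-9a + 3c + 2d)    [combine like terms]
= -108ad² + 36cd² + 24d³ + 216a²d - 72acd - 48ad² - 342acd + 114c²d + 76cd² - 81a³ + 27a²c + 18a²d + 135a²c - 45ac² - 30acd + 126ac² - 42c³ - 28c²d    [distributive law]
= -156ad² + 112cd² + 24d³ + 234a²d - 444acd + 86c²d - 81a³ + 162a²c + 81ac² - 42c³    [combine like terms]

-156ad² + 112cd² + 24d³ + 234a²d - 444acd + 86c²d - 81a³ + 162a²c + 81ac² - 42c³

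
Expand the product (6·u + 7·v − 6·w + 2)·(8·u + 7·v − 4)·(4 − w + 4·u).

160·u² − 240·u²·w + 192·u³ + 336·u·v − 266·u·v·w + 392·u²·v − 64·u − 88·u·w + 196·v² − 49·v²·w + 196·u·v² − 56·v − 154·v·w + 48·u·w² + 42·v·w² + 104·w − 24·w² − 32

(6·u + 7·v − 6·w + 2)·(8·u + 7·v − 4)·(4 − w + 4·u)
= (48·u² + 42·u·v − 24·u + 56·u·v + 49·v² − 28·v − 48·u·w − 42·v·w + 24·w + 16·u + 14·v − 8)·(4 − w + 4·u)    [distributive law]
= (48·u² + 98·u·v − 8·u + 49·v² − 14·v − 48·u·w − 42·v·w + 24·w − 8)·(4 − w + 4·u)    [combine like terms]
= 192·u² − 48·u²·w + 192·u³ + 392·u·v − 98·u·v·w + 392·u²·v − 32·u + 8·u·w − 32·u² + 196·v² − 49·v²·w + 196·u·v² − 56·v + 14·v·w − 56·u·v − 192·u·w + 48·u·w² − 192·u²·w − 168·v·w + 42·v·w² − 168·u·v·w + 96·w − 24·w² + 96·u·w − 32 + 8·w − 32·u    [distributive law]
= 160·u² − 240·u²·w + 192·u³ + 336·u·v − 266·u·v·w + 392·u²·v − 64·u − 88·u·w + 196·v² − 49·v²·w + 196·u·v² − 56·v − 154·v·w + 48·u·w² + 42·v·w² + 104·w − 24·w² − 32    [combine like terms]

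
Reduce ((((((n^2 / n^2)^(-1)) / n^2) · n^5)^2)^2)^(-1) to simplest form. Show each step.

n^(-12)

((((((n^2 / n^2)^(-1)) / n^2) · n^5)^2)^2)^(-1)
= (((((n^2 / n^2)^(-1)) / n^2) · n^5)^2)^(-2)    [power of a power]
= ((((n^2 / n^2)^(-1)) / n^2) · n^5)^(-4)    [power of a power]
= ((((n^2 / n^2)^(-1)) / n^2)^(-4)) · ((n^5)^(-4))    [power of a product]
= ((((n^2 / n^2)^(-1))^(-4)) / ((n^2)^(-4))) · ((n^5)^(-4))    [power of a quotient]
= (((n^2 / n^2)^4) / ((n^2)^(-4))) · ((n^5)^(-4))    [power of a power]
= ((((n^2)^4) / ((n^2)^4)) / ((n^2)^(-4))) · ((n^5)^(-4))    [power of a quotient]
= ((n^8 / ((n^2)^4)) / ((n^2)^(-4))) · ((n^5)^(-4))    [power of a power]
= ((n^8 / n^8) / ((n^2)^(-4))) · ((n^5)^(-4))    [power of a power]
= (n^0 / ((n^2)^(-4))) · ((n^5)^(-4))    [quotient of powers]
= (n^0 / n^(-8)) · ((n^5)^(-4))    [power of a power]
= n^8 · ((n^5)^(-4))    [quotient of powers]
= n^8 · n^(-20)    [power of a power]
= n^(-12)    [product of powers]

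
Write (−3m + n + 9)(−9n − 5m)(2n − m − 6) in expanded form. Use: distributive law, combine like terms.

(−3m + n + 9)(−9n − 5m)(2n − m − 6)
= (27mn + 15m^2 − 9n^2 − 5mn − 81n − 45m)(2n − m − 6)    [distributive law]
= (22mn + 15m^2 − 9n^2 − 81n − 45m)(2n − m − 6)    [combine like terms]
= 44mn^2 − 22m^2n − 132mn + 30m^2n − 15m^3 − 90m^2 − 18n^3 + 9mn^2 + 54n^2 − 162n^2 + 81mn + 486n − 90mn + 45m^2 + 270m    [distributive law]
= 53mn^2 + 8m^2n − 141mn − 15m^3 − 45m^2 − 18n^3 − 108n^2 + 486n + 270m    [combine like terms]

53mn^2 + 8m^2n − 141mn − 15m^3 − 45m^2 − 18n^3 − 108n^2 + 486n + 270m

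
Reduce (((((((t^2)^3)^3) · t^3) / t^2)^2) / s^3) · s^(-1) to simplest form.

s^(-4)t^38

(((((((t^2)^3)^3) · t^3) / t^2)^2) / s^3) · s^(-1)
= (((((((t^2)^3)^3) · t^3)^2) / ((t^2)^2)) / s^3) · s^(-1)    [power of a quotient]
= (((((((t^2)^3)^3)^2) · ((t^3)^2)) / ((t^2)^2)) / s^3) · s^(-1)    [power of a product]
= ((((((t^2)^3)^6) · ((t^3)^2)) / ((t^2)^2)) / s^3) · s^(-1)    [power of a power]
= (((((t^2)^18) · ((t^3)^2)) / ((t^2)^2)) / s^3) · s^(-1)    [power of a power]
= (((t^36 · ((t^3)^2)) / ((t^2)^2)) / s^3) · s^(-1)    [power of a power]
= (((t^36 · t^6) / ((t^2)^2)) / s^3) · s^(-1)    [power of a power]
= ((t^42 / ((t^2)^2)) / s^3) · s^(-1)    [product of powers]
= ((t^42 / t^4) / s^3) · s^(-1)    [power of a power]
= (t^38 / s^3) · s^(-1)    [quotient of powers]
= s^(-4)t^38    [quotient of powers]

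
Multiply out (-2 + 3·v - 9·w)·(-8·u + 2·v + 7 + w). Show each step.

(-2 + 3·v - 9·w)·(-8·u + 2·v + 7 + w)
= 16·u - 4·v - 14 - 2·w - 24·u·v + 6·v² + 21·v + 3·v·w + 72·u·w - 18·v·w - 63·w - 9·w²    [distributive law]
= 16·u + 17·v - 14 - 65·w - 24·u·v + 6·v² - 15·v·w + 72·u·w - 9·w²    [combine like terms]

16·u + 17·v - 14 - 65·w - 24·u·v + 6·v² - 15·v·w + 72·u·w - 9·w²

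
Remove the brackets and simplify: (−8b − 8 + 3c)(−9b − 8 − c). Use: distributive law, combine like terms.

72b² + 136b − 19bc + 64 − 16c − 3c²

(−8b − 8 + 3c)(−9b − 8 − c)
= 72b² + 64b + 8bc + 72b + 64 + 8c − 27bc − 24c − 3c²    [distributive law]
= 72b² + 136b − 19bc + 64 − 16c − 3c²    [combine like terms]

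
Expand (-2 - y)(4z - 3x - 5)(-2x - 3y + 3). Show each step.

(-2 - y)(4z - 3x - 5)(-2x - 3y + 3)
= (-8z + 6x + 10 - 4yz + 3xy + 5y)(-2x - 3y + 3)    [distributive law]
= 16xz + 24yz - 24z - 12x^2 - 18xy + 18x - 20x - 30y + 30 + 8xyz + 12y^2z - 12yz - 6x^2y - 9xy^2 + 9xy - 10xy - 15y^2 + 15y    [distributive law]
= 16xz + 12yz - 24z - 12x^2 - 19xy - 2x - 15y + 30 + 8xyz + 12y^2z - 6x^2y - 9xy^2 - 15y^2    [combine like terms]

16xz + 12yz - 24z - 12x^2 - 19xy - 2x - 15y + 30 + 8xyz + 12y^2z - 6x^2y - 9xy^2 - 15y^2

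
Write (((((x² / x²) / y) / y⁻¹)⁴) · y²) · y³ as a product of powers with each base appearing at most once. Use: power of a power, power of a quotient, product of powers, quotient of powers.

(((((x² / x²) / y) / y⁻¹)⁴) · y²) · y³
= (((((x² / x²) / y)⁴) / ((y⁻¹)⁴)) · y²) · y³    [power of a quotient]
= (((((x² / x²)⁴) / (y⁴)) / ((y⁻¹)⁴)) · y²) · y³    [power of a quotient]
= ((((((x²)⁴) / ((x²)⁴)) / (y⁴)) / ((y⁻¹)⁴)) · y²) · y³    [power of a quotient]
= ((((x⁸ / ((x²)⁴)) / (y⁴)) / ((y⁻¹)⁴)) · y²) · y³    [power of a power]
= ((((x⁸ / x⁸) / (y⁴)) / ((y⁻¹)⁴)) · y²) · y³    [power of a power]
= (((x⁰ / (y⁴)) / ((y⁻¹)⁴)) · y²) · y³    [quotient of powers]
= (((x⁰ / y⁴) / y⁻⁴) · y²) · y³    [power of a power]
= y⁵    [quotient of powers; product of powers]

y⁵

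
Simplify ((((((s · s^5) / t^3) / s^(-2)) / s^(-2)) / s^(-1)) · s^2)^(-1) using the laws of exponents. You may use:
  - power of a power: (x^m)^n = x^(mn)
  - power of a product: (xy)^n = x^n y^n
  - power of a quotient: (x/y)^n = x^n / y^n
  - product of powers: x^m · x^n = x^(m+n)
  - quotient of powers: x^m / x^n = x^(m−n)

((((((s · s^5) / t^3) / s^(-2)) / s^(-2)) / s^(-1)) · s^2)^(-1)
= ((((((s · s^5) / t^3) / s^(-2)) / s^(-2)) / s^(-1))^(-1)) · ((s^2)^(-1))    [power of a product]
= ((((((s · s^5) / t^3) / s^(-2)) / s^(-2))^(-1)) / ((s^(-1))^(-1))) · ((s^2)^(-1))    [power of a quotient]
= ((((((s · s^5) / t^3) / s^(-2))^(-1)) / ((s^(-2))^(-1))) / ((s^(-1))^(-1))) · ((s^2)^(-1))    [power of a quotient]
= ((((((s · s^5) / t^3)^(-1)) / ((s^(-2))^(-1))) / ((s^(-2))^(-1))) / ((s^(-1))^(-1))) · ((s^2)^(-1))    [power of a quotient]
= ((((((s · s^5)^(-1)) / ((t^3)^(-1))) / ((s^(-2))^(-1))) / ((s^(-2))^(-1))) / ((s^(-1))^(-1))) · ((s^2)^(-1))    [power of a quotient]
= ((((((s^(-1)) · ((s^5)^(-1))) / ((t^3)^(-1))) / ((s^(-2))^(-1))) / ((s^(-2))^(-1))) / ((s^(-1))^(-1))) · ((s^2)^(-1))    [power of a product]
= (((((s^(-1) · s^(-5)) / ((t^3)^(-1))) / ((s^(-2))^(-1))) / ((s^(-2))^(-1))) / ((s^(-1))^(-1))) · ((s^2)^(-1))    [power of a power]
= ((((s^(-6) / ((t^3)^(-1))) / ((s^(-2))^(-1))) / ((s^(-2))^(-1))) / ((s^(-1))^(-1))) · ((s^2)^(-1))    [product of powers]
= ((((s^(-6) / t^(-3)) / ((s^(-2))^(-1))) / ((s^(-2))^(-1))) / ((s^(-1))^(-1))) · ((s^2)^(-1))    [power of a power]
= ((((s^(-6) / t^(-3)) / s^2) / ((s^(-2))^(-1))) / ((s^(-1))^(-1))) · ((s^2)^(-1))    [power of a power]
= ((((s^(-6) / t^(-3)) / s^2) / s^2) / ((s^(-1))^(-1))) · ((s^2)^(-1))    [power of a power]
= ((((s^(-6) / t^(-3)) / s^2) / s^2) / s) · ((s^2)^(-1))    [power of a power]
= ((((s^(-6) / t^(-3)) / s^2) / s^2) / s) · s^(-2)    [power of a power]
= s^(-13)t^3    [quotient of powers; product of powers]

s^(-13)t^3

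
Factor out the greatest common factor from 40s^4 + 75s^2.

5s^2(8s^2 + 15)

40s^4 + 75s^2
= 5(8s^4 + 15s^2)    [factor out 5]
= 5s^2(8s^2 + 15)    [factor out s^2]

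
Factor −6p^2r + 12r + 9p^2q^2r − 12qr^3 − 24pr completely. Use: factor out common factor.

3r(−2p^2 + 4 + 3p^2q^2 − 4qr^2 − 8p)

−6p^2r + 12r + 9p^2q^2r − 12qr^3 − 24pr
= 3(−2p^2r + 4r + 3p^2q^2r − 4qr^3 − 8pr)    [factor out 3]
= 3r(−2p^2 + 4 + 3p^2q^2 − 4qr^2 − 8p)    [factor out r]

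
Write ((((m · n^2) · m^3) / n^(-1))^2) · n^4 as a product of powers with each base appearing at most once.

((((m · n^2) · m^3) / n^(-1))^2) · n^4
= ((((m · n^2) · m^3)^2) / ((n^(-1))^2)) · n^4    [power of a quotient]
= ((((m · n^2)^2) · ((m^3)^2)) / ((n^(-1))^2)) · n^4    [power of a product]
= ((((m^2) · ((n^2)^2)) · ((m^3)^2)) / ((n^(-1))^2)) · n^4    [power of a product]
= (((m^2 · n^4) · ((m^3)^2)) / ((n^(-1))^2)) · n^4    [power of a power]
= (((m^2 · n^4) · m^6) / ((n^(-1))^2)) · n^4    [power of a power]
= (((m^2 · n^4) · m^6) / n^(-2)) · n^4    [power of a power]
= m^8n^10    [quotient of powers; product of powers]

m^8n^10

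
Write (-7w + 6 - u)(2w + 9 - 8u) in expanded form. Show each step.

-14w^2 - 51w + 54uw + 54 - 57u + 8u^2

(-7w + 6 - u)(2w + 9 - 8u)
= -14w^2 - 63w + 56uw + 12w + 54 - 48u - 2uw - 9u + 8u^2    [distributive law]
= -14w^2 - 51w + 54uw + 54 - 57u + 8u^2    [combine like terms]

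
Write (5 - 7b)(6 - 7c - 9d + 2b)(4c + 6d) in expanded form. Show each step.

120c + 180d - 140c^2 - 390cd - 270d^2 - 128bc - 192bd + 196bc^2 + 546bcd + 378bd^2 - 56b^2c - 84b^2d

(5 - 7b)(6 - 7c - 9d + 2b)(4c + 6d)
= (30 - 35c - 45d + 10b - 42b + 49bc + 63bd - 14b^2)(4c + 6d)    [distributive law]
= (30 - 35c - 45d - 32b + 49bc + 63bd - 14b^2)(4c + 6d)    [combine like terms]
= 120c + 180d - 140c^2 - 210cd - 180cd - 270d^2 - 128bc - 192bd + 196bc^2 + 294bcd + 252bcd + 378bd^2 - 56b^2c - 84b^2d    [distributive law]
= 120c + 180d - 140c^2 - 390cd - 270d^2 - 128bc - 192bd + 196bc^2 + 546bcd + 378bd^2 - 56b^2c - 84b^2d    [combine like terms]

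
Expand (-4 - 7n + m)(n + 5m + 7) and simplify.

-53n - 13m - 28 - 7n^2 - 34mn + 5m^2

(-4 - 7n + m)(n + 5m + 7)
= -4n - 20m - 28 - 7n^2 - 35mn - 49n + mn + 5m^2 + 7m    [distributive law]
= -53n - 13m - 28 - 7n^2 - 34mn + 5m^2    [combine like terms]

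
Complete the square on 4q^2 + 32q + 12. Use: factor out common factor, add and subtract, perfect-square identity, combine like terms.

4q^2 + 32q + 12
= 4(q^2 + 8q) + 12    [factor out 4 from the q-terms]
= 4(q^2 + 8q + 16 − 16) + 12    [add and subtract 16 inside the bracket]
= 4(q + 4)^2 − 64 + 12    [perfect-square identity]
= 4(q + 4)^2 − 52    [combine constants]

4(q + 4)^2 − 52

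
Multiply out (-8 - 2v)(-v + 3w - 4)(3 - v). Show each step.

16v - 10v^2 - 72w + 6vw + 96 - 2v^3 + 6v^2w

(-8 - 2v)(-v + 3w - 4)(3 - v)
= (8v - 24w + 32 + 2v^2 - 6vw + 8v)(3 - v)    [distributive law]
= (16v - 24w + 32 + 2v^2 - 6vw)(3 - v)    [combine like terms]
= 48v - 16v^2 - 72w + 24vw + 96 - 32v + 6v^2 - 2v^3 - 18vw + 6v^2w    [distributive law]
= 16v - 10v^2 - 72w + 6vw + 96 - 2v^3 + 6v^2w    [combine like terms]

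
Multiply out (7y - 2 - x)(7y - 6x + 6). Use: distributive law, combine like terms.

(7y - 2 - x)(7y - 6x + 6)
= 49y^2 - 42xy + 42y - 14y + 12x - 12 - 7xy + 6x^2 - 6x    [distributive law]
= 49y^2 - 49xy + 28y + 6x - 12 + 6x^2    [combine like terms]

49y^2 - 49xy + 28y + 6x - 12 + 6x^2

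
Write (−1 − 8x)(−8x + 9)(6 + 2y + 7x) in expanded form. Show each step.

−447x − 128xy − 64x^2 − 54 − 18y + 128x^2y + 448x^3

(−1 − 8x)(−8x + 9)(6 + 2y + 7x)
= (8x − 9 + 64x^2 − 72x)(6 + 2y + 7x)    [distributive law]
= (−64x − 9 + 64x^2)(6 + 2y + 7x)    [combine like terms]
= −384x − 128xy − 448x^2 − 54 − 18y − 63x + 384x^2 + 128x^2y + 448x^3    [distributive law]
= −447x − 128xy − 64x^2 − 54 − 18y + 128x^2y + 448x^3    [combine like terms]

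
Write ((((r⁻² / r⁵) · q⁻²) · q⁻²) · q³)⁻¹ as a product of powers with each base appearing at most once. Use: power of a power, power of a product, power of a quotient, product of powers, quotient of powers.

((((r⁻² / r⁵) · q⁻²) · q⁻²) · q³)⁻¹
= ((((r⁻² / r⁵) · q⁻²) · q⁻²)⁻¹) · ((q³)⁻¹)    [power of a product]
= ((((r⁻² / r⁵) · q⁻²)⁻¹) · ((q⁻²)⁻¹)) · ((q³)⁻¹)    [power of a product]
= ((((r⁻² / r⁵)⁻¹) · ((q⁻²)⁻¹)) · ((q⁻²)⁻¹)) · ((q³)⁻¹)    [power of a product]
= (((((r⁻²)⁻¹) / ((r⁵)⁻¹)) · ((q⁻²)⁻¹)) · ((q⁻²)⁻¹)) · ((q³)⁻¹)    [power of a quotient]
= (((r² / ((r⁵)⁻¹)) · ((q⁻²)⁻¹)) · ((q⁻²)⁻¹)) · ((q³)⁻¹)    [power of a power]
= (((r² / r⁻⁵) · ((q⁻²)⁻¹)) · ((q⁻²)⁻¹)) · ((q³)⁻¹)    [power of a power]
= ((r⁷ · ((q⁻²)⁻¹)) · ((q⁻²)⁻¹)) · ((q³)⁻¹)    [quotient of powers]
= ((r⁷ · q²) · ((q⁻²)⁻¹)) · ((q³)⁻¹)    [power of a power]
= ((r⁷ · q²) · q²) · ((q³)⁻¹)    [power of a power]
= ((r⁷ · q²) · q²) · q⁻³    [power of a power]
= q·r⁷    [product of powers]

q·r⁷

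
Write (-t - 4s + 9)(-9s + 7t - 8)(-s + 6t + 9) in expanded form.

235s^2t - 107st^2 - 536st - 42t^3 + 363t^2 + 207t - 36s^3 + 373s^2 - 369s - 648

(-t - 4s + 9)(-9s + 7t - 8)(-s + 6t + 9)
= (9st - 7t^2 + 8t + 36s^2 - 28st + 32s - 81s + 63t - 72)(-s + 6t + 9)    [distributive law]
= (-19st - 7t^2 + 71t + 36s^2 - 49s - 72)(-s + 6t + 9)    [combine like terms]
= 19s^2t - 114st^2 - 171st + 7st^2 - 42t^3 - 63t^2 - 71st + 426t^2 + 639t - 36s^3 + 216s^2t + 324s^2 + 49s^2 - 294st - 441s + 72s - 432t - 648    [distributive law]
= 235s^2t - 107st^2 - 536st - 42t^3 + 363t^2 + 207t - 36s^3 + 373s^2 - 369s - 648    [combine like terms]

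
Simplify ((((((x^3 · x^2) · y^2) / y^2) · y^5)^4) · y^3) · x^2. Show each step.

((((((x^3 · x^2) · y^2) / y^2) · y^5)^4) · y^3) · x^2
= ((((((x^3 · x^2) · y^2) / y^2)^4) · ((y^5)^4)) · y^3) · x^2    [power of a product]
= ((((((x^3 · x^2) · y^2)^4) / ((y^2)^4)) · ((y^5)^4)) · y^3) · x^2    [power of a quotient]
= ((((((x^3 · x^2)^4) · ((y^2)^4)) / ((y^2)^4)) · ((y^5)^4)) · y^3) · x^2    [power of a product]
= (((((((x^3)^4) · ((x^2)^4)) · ((y^2)^4)) / ((y^2)^4)) · ((y^5)^4)) · y^3) · x^2    [power of a product]
= (((((x^12 · ((x^2)^4)) · ((y^2)^4)) / ((y^2)^4)) · ((y^5)^4)) · y^3) · x^2    [power of a power]
= (((((x^12 · x^8) · ((y^2)^4)) / ((y^2)^4)) · ((y^5)^4)) · y^3) · x^2    [power of a power]
= ((((x^20 · ((y^2)^4)) / ((y^2)^4)) · ((y^5)^4)) · y^3) · x^2    [product of powers]
= ((((x^20 · y^8) / ((y^2)^4)) · ((y^5)^4)) · y^3) · x^2    [power of a power]
= ((((x^20 · y^8) / y^8) · ((y^5)^4)) · y^3) · x^2    [power of a power]
= ((((x^20 · y^8) / y^8) · y^20) · y^3) · x^2    [power of a power]
= x^22y^23    [quotient of powers; product of powers]

x^22y^23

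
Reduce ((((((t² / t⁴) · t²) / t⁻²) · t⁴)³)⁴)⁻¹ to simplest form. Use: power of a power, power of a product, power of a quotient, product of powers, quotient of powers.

t⁻⁷²

((((((t² / t⁴) · t²) / t⁻²) · t⁴)³)⁴)⁻¹
= (((((t² / t⁴) · t²) / t⁻²) · t⁴)³)⁻⁴    [power of a power]
= ((((t² / t⁴) · t²) / t⁻²) · t⁴)⁻¹²    [power of a power]
= ((((t² / t⁴) · t²) / t⁻²)⁻¹²) · ((t⁴)⁻¹²)    [power of a product]
= ((((t² / t⁴) · t²)⁻¹²) / ((t⁻²)⁻¹²)) · ((t⁴)⁻¹²)    [power of a quotient]
= ((((t² / t⁴)⁻¹²) · ((t²)⁻¹²)) / ((t⁻²)⁻¹²)) · ((t⁴)⁻¹²)    [power of a product]
= (((((t²)⁻¹²) / ((t⁴)⁻¹²)) · ((t²)⁻¹²)) / ((t⁻²)⁻¹²)) · ((t⁴)⁻¹²)    [power of a quotient]
= (((t⁻²⁴ / ((t⁴)⁻¹²)) · ((t²)⁻¹²)) / ((t⁻²)⁻¹²)) · ((t⁴)⁻¹²)    [power of a power]
= (((t⁻²⁴ / t⁻⁴⁸) · ((t²)⁻¹²)) / ((t⁻²)⁻¹²)) · ((t⁴)⁻¹²)    [power of a power]
= ((t²⁴ · ((t²)⁻¹²)) / ((t⁻²)⁻¹²)) · ((t⁴)⁻¹²)    [quotient of powers]
= ((t²⁴ · t⁻²⁴) / ((t⁻²)⁻¹²)) · ((t⁴)⁻¹²)    [power of a power]
= (t⁰ / ((t⁻²)⁻¹²)) · ((t⁴)⁻¹²)    [product of powers]
= (t⁰ / t²⁴) · ((t⁴)⁻¹²)    [power of a power]
= t⁻²⁴ · ((t⁴)⁻¹²)    [quotient of powers]
= t⁻²⁴ · t⁻⁴⁸    [power of a power]
= t⁻⁷²    [product of powers]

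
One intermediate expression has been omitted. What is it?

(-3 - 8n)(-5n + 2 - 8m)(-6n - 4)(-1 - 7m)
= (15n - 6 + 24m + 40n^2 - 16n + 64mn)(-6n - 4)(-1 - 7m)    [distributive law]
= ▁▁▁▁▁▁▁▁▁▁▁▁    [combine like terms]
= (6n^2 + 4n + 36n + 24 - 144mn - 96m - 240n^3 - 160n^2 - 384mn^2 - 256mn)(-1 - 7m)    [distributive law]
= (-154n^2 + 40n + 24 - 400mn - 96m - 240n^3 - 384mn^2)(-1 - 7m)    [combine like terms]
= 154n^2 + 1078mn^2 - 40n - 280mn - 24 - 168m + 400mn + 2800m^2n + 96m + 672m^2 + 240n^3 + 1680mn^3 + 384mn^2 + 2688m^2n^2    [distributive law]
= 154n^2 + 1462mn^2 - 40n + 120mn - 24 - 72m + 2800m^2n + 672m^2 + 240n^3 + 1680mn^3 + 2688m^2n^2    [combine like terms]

After combine like terms, the bracketed line is:

(-n - 6 + 24m + 40n^2 + 64mn)(-6n - 4)(-1 - 7m)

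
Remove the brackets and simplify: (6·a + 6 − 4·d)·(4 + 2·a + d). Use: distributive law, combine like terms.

36·a + 12·a² − 2·a·d + 24 − 10·d − 4·d²

(6·a + 6 − 4·d)·(4 + 2·a + d)
= 24·a + 12·a² + 6·a·d + 24 + 12·a + 6·d − 16·d − 8·a·d − 4·d²    [distributive law]
= 36·a + 12·a² − 2·a·d + 24 − 10·d − 4·d²    [combine like terms]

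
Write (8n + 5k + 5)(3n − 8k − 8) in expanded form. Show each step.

(8n + 5k + 5)(3n − 8k − 8)
= 24n² − 64kn − 64n + 15kn − 40k² − 40k + 15n − 40k − 40    [distributive law]
= 24n² − 49kn − 49n − 40k² − 80k − 40    [combine like terms]

24n² − 49kn − 49n − 40k² − 80k − 40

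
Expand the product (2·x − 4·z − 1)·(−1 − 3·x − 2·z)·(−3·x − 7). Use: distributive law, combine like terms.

(2·x − 4·z − 1)·(−1 − 3·x − 2·z)·(−3·x − 7)
= (−2·x − 6·x² − 4·x·z + 4·z + 12·x·z + 8·z² + 1 + 3·x + 2·z)·(−3·x − 7)    [distributive law]
= (x − 6·x² + 8·x·z + 6·z + 8·z² + 1)·(−3·x − 7)    [combine like terms]
= −3·x² − 7·x + 18·x³ + 42·x² − 24·x²·z − 56·x·z − 18·x·z − 42·z − 24·x·z² − 56·z² − 3·x − 7    [distributive law]
= 39·x² − 10·x + 18·x³ − 24·x²·z − 74·x·z − 42·z − 24·x·z² − 56·z² − 7    [combine like terms]

39·x² − 10·x + 18·x³ − 24·x²·z − 74·x·z − 42·z − 24·x·z² − 56·z² − 7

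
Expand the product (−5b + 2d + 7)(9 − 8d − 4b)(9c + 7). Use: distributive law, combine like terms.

(−5b + 2d + 7)(9 − 8d − 4b)(9c + 7)
= (−45b + 40bd + 20b^2 + 18d − 16d^2 − 8bd + 63 − 56d − 28b)(9c + 7)    [distributive law]
= (−73b + 32bd + 20b^2 − 38d − 16d^2 + 63)(9c + 7)    [combine like terms]
= −657bc − 511b + 288bcd + 224bd + 180b^2c + 140b^2 − 342cd − 266d − 144cd^2 − 112d^2 + 567c + 441    [distributive law]

−657bc − 511b + 288bcd + 224bd + 180b^2c + 140b^2 − 342cd − 266d − 144cd^2 − 112d^2 + 567c + 441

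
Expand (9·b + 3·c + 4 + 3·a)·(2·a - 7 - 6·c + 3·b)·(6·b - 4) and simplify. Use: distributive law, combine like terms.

(9·b + 3·c + 4 + 3·a)·(2·a - 7 - 6·c + 3·b)·(6·b - 4)
= (18·a·b - 63·b - 54·b·c + 27·b^2 + 6·a·c - 21·c - 18·c^2 + 9·b·c + 8·a - 28 - 24·c + 12·b + 6·a^2 - 21·a - 18·a·c + 9·a·b)·(6·b - 4)    [distributive law]
= (27·a·b - 51·b - 45·b·c + 27·b^2 - 12·a·c - 45·c - 18·c^2 - 13·a - 28 + 6·a^2)·(6·b - 4)    [combine like terms]
= 162·a·b^2 - 108·a·b - 306·b^2 + 204·b - 270·b^2·c + 180·b·c + 162·b^3 - 108·b^2 - 72·a·b·c + 48·a·c - 270·b·c + 180·c - 108·b·c^2 + 72·c^2 - 78·a·b + 52·a - 168·b + 112 + 36·a^2·b - 24·a^2    [distributive law]
= 162·a·b^2 - 186·a·b - 414·b^2 + 36·b - 270·b^2·c - 90·b·c + 162·b^3 - 72·a·b·c + 48·a·c + 180·c - 108·b·c^2 + 72·c^2 + 52·a + 112 + 36·a^2·b - 24·a^2    [combine like terms]

162·a·b^2 - 186·a·b - 414·b^2 + 36·b - 270·b^2·c - 90·b·c + 162·b^3 - 72·a·b·c + 48·a·c + 180·c - 108·b·c^2 + 72·c^2 + 52·a + 112 + 36·a^2·b - 24·a^2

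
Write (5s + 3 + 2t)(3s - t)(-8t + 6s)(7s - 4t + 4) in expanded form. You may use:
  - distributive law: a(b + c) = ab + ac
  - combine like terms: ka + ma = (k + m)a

-1158s^3t + 316s^2t^2 - 1302s^2t + 630s^4 + 738s^3 + 192st^3 + 448st^2 - 360st + 216s^2 - 32t^3 + 96t^2 - 64t^4

(5s + 3 + 2t)(3s - t)(-8t + 6s)(7s - 4t + 4)
= (15s^2 - 5st + 9s - 3t + 6st - 2t^2)(-8t + 6s)(7s - 4t + 4)    [distributive law]
= (15s^2 + st + 9s - 3t - 2t^2)(-8t + 6s)(7s - 4t + 4)    [combine like terms]
= (-120s^2t + 90s^3 - 8st^2 + 6s^2t - 72st + 54s^2 + 24t^2 - 18st + 16t^3 - 12st^2)(7s - 4t + 4)    [distributive law]
= (-114s^2t + 90s^3 - 20st^2 - 90st + 54s^2 + 24t^2 + 16t^3)(7s - 4t + 4)    [combine like terms]
= -798s^3t + 456s^2t^2 - 456s^2t + 630s^4 - 360s^3t + 360s^3 - 140s^2t^2 + 80st^3 - 80st^2 - 630s^2t + 360st^2 - 360st + 378s^3 - 216s^2t + 216s^2 + 168st^2 - 96t^3 + 96t^2 + 112st^3 - 64t^4 + 64t^3    [distributive law]
= -1158s^3t + 316s^2t^2 - 1302s^2t + 630s^4 + 738s^3 + 192st^3 + 448st^2 - 360st + 216s^2 - 32t^3 + 96t^2 - 64t^4    [combine like terms]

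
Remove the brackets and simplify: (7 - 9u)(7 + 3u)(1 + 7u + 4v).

(7 - 9u)(7 + 3u)(1 + 7u + 4v)
= (49 + 21u - 63u - 27u^2)(1 + 7u + 4v)    [distributive law]
= (49 - 42u - 27u^2)(1 + 7u + 4v)    [combine like terms]
= 49 + 343u + 196v - 42u - 294u^2 - 168uv - 27u^2 - 189u^3 - 108u^2v    [distributive law]
= 49 + 301u + 196v - 321u^2 - 168uv - 189u^3 - 108u^2v    [combine like terms]

49 + 301u + 196v - 321u^2 - 168uv - 189u^3 - 108u^2v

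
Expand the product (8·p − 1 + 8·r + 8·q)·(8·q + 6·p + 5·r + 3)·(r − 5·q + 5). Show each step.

−328·p·q·r − 560·p·q^2 + 470·p·q + 48·p^2·r − 240·p^2·q + 240·p^2 + 88·p·r^2 + 458·p·r + 90·p + 441·q·r + 240·q^2 + 95·q + 219·r^2 + 92·r − 15 − 96·q·r^2 − 456·q^2·r + 40·r^3 − 320·q^3

(8·p − 1 + 8·r + 8·q)·(8·q + 6·p + 5·r + 3)·(r − 5·q + 5)
= (64·p·q + 48·p^2 + 40·p·r + 24·p − 8·q − 6·p − 5·r − 3 + 64·q·r + 48·p·r + 40·r^2 + 24·r + 64·q^2 + 48·p·q + 40·q·r + 24·q)·(r − 5·q + 5)    [distributive law]
= (112·p·q + 48·p^2 + 88·p·r + 18·p + 16·q + 19·r − 3 + 104·q·r + 40·r^2 + 64·q^2)·(r − 5·q + 5)    [combine like terms]
= 112·p·q·r − 560·p·q^2 + 560·p·q + 48·p^2·r − 240·p^2·q + 240·p^2 + 88·p·r^2 − 440·p·q·r + 440·p·r + 18·p·r − 90·p·q + 90·p + 16·q·r − 80·q^2 + 80·q + 19·r^2 − 95·q·r + 95·r − 3·r + 15·q − 15 + 104·q·r^2 − 520·q^2·r + 520·q·r + 40·r^3 − 200·q·r^2 + 200·r^2 + 64·q^2·r − 320·q^3 + 320·q^2    [distributive law]
= −328·p·q·r − 560·p·q^2 + 470·p·q + 48·p^2·r − 240·p^2·q + 240·p^2 + 88·p·r^2 + 458·p·r + 90·p + 441·q·r + 240·q^2 + 95·q + 219·r^2 + 92·r − 15 − 96·q·r^2 − 456·q^2·r + 40·r^3 − 320·q^3    [combine like terms]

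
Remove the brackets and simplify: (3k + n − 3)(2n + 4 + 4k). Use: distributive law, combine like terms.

(3k + n − 3)(2n + 4 + 4k)
= 6kn + 12k + 12k^2 + 2n^2 + 4n + 4kn − 6n − 12 − 12k    [distributive law]
= 10kn + 12k^2 + 2n^2 − 2n − 12    [combine like terms]

10kn + 12k^2 + 2n^2 − 2n − 12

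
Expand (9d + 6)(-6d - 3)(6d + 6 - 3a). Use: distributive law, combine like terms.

(9d + 6)(-6d - 3)(6d + 6 - 3a)
= (-54d² - 27d - 36d - 18)(6d + 6 - 3a)    [distributive law]
= (-54d² - 63d - 18)(6d + 6 - 3a)    [combine like terms]
= -324d³ - 324d² + 162ad² - 378d² - 378d + 189ad - 108d - 108 + 54a    [distributive law]
= -324d³ - 702d² + 162ad² - 486d + 189ad - 108 + 54a    [combine like terms]

-324d³ - 702d² + 162ad² - 486d + 189ad - 108 + 54a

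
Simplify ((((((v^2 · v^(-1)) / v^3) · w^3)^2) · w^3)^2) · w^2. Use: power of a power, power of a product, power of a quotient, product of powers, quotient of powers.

((((((v^2 · v^(-1)) / v^3) · w^3)^2) · w^3)^2) · w^2
= ((((((v^2 · v^(-1)) / v^3) · w^3)^2)^2) · ((w^3)^2)) · w^2    [power of a product]
= (((((v^2 · v^(-1)) / v^3) · w^3)^4) · ((w^3)^2)) · w^2    [power of a power]
= (((((v^2 · v^(-1)) / v^3)^4) · ((w^3)^4)) · ((w^3)^2)) · w^2    [power of a product]
= (((((v^2 · v^(-1))^4) / ((v^3)^4)) · ((w^3)^4)) · ((w^3)^2)) · w^2    [power of a quotient]
= ((((((v^2)^4) · ((v^(-1))^4)) / ((v^3)^4)) · ((w^3)^4)) · ((w^3)^2)) · w^2    [power of a product]
= ((((v^8 · ((v^(-1))^4)) / ((v^3)^4)) · ((w^3)^4)) · ((w^3)^2)) · w^2    [power of a power]
= ((((v^8 · v^(-4)) / ((v^3)^4)) · ((w^3)^4)) · ((w^3)^2)) · w^2    [power of a power]
= (((v^4 / ((v^3)^4)) · ((w^3)^4)) · ((w^3)^2)) · w^2    [product of powers]
= (((v^4 / v^12) · ((w^3)^4)) · ((w^3)^2)) · w^2    [power of a power]
= ((v^(-8) · ((w^3)^4)) · ((w^3)^2)) · w^2    [quotient of powers]
= ((v^(-8) · w^12) · ((w^3)^2)) · w^2    [power of a power]
= ((v^(-8) · w^12) · w^6) · w^2    [power of a power]
= v^(-8)w^20    [product of powers]

v^(-8)w^20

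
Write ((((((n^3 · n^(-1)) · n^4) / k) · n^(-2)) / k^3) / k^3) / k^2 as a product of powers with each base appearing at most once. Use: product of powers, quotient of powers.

k^(-9)n^4

((((((n^3 · n^(-1)) · n^4) / k) · n^(-2)) / k^3) / k^3) / k^2
= (((((n^2 · n^4) / k) · n^(-2)) / k^3) / k^3) / k^2    [product of powers]
= ((((n^6 / k) · n^(-2)) / k^3) / k^3) / k^2    [product of powers]
= k^(-9)n^4    [quotient of powers; product of powers]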